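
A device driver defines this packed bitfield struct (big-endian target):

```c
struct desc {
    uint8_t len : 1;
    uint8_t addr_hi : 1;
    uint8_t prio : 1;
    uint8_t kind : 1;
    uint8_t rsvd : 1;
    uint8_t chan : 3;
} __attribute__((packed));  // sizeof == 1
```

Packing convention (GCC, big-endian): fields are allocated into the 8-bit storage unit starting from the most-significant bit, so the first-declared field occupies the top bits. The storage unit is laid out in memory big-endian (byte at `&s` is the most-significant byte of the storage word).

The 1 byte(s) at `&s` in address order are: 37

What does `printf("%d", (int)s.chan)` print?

[0]=0x37 (big-endian) → word 0x37
len:1 @ bit 7 → (0x37>>7)&0x1 = 0x0
addr_hi:1 @ bit 6 → (0x37>>6)&0x1 = 0x0
prio:1 @ bit 5 → (0x37>>5)&0x1 = 0x1
kind:1 @ bit 4 → (0x37>>4)&0x1 = 0x1
rsvd:1 @ bit 3 → (0x37>>3)&0x1 = 0x0
chan:3 @ bit 0 → (0x37>>0)&0x7 = 0x7  ←

7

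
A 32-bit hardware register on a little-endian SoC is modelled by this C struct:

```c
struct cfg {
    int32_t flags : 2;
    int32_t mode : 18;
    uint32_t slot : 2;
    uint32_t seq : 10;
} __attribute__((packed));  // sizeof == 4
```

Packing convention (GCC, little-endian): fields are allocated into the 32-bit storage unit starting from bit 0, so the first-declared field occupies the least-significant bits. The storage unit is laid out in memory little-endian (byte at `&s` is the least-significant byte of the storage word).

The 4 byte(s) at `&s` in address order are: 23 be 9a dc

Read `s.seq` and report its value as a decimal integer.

[0]=0x23 [1]=0xbe [2]=0x9a [3]=0xdc (little-endian) → word 0xdc9abe23
flags [0+:2] = (word>>0) & 0x3 = 3
mode [2+:18] = (word>>2) & 0x3ffff = 176008
slot [20+:2] = (word>>20) & 0x3 = 1
seq [22+:10] = (word>>22) & 0x3ff = 882  ←

882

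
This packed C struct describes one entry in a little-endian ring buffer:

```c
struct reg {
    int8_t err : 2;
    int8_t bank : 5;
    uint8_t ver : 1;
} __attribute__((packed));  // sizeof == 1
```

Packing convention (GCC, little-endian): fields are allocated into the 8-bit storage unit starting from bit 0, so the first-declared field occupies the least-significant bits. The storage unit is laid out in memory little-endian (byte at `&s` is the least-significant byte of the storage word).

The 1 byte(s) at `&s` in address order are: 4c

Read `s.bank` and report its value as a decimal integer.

[0]=0x4c (little-endian) → word 0x4c
err [0+:2] = (word>>0) & 0x3 = 0
bank [2+:5] = (word>>2) & 0x1f = 19  ←
ver [7+:1] = (word>>7) & 0x1 = 0
bank signed 5b, MSB=1: 19 - 32 = -13

-13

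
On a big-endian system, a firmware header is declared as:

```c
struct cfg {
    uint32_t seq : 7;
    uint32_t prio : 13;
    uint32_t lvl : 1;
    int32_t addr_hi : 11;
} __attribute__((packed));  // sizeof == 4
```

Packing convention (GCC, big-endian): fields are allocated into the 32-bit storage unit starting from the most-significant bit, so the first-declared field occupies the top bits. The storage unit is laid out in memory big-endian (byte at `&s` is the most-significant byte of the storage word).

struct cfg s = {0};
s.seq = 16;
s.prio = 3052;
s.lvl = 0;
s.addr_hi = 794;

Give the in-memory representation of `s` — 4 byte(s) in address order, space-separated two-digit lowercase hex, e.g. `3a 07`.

20 be c3 1a

seq:7 = 16 → 0x10 << 25 → word 0x20000000
prio:13 = 3052 → 0xbec << 12 → word 0x20bec000
lvl:1 = 0 → 0x0 << 11 → word 0x20bec000
addr_hi:11 = 794 → 0x31a << 0 → word 0x20bec31a
word = 0x20bec31a → big-endian bytes:
  [0]=0x20  [1]=0xbe  [2]=0xc3  [3]=0x1a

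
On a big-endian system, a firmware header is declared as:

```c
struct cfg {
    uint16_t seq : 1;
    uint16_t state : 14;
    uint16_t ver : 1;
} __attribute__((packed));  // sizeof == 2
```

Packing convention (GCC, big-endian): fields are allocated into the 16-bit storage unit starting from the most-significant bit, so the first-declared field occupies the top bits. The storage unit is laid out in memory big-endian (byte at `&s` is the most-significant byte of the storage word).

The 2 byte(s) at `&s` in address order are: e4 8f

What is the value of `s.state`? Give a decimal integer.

[0]=0xe4 [1]=0x8f (big-endian) → word 0xe48f
seq [15+:1] = (word>>15) & 0x1 = 1
state [1+:14] = (word>>1) & 0x3fff = 12871  ←
ver [0+:1] = (word>>0) & 0x1 = 1

12871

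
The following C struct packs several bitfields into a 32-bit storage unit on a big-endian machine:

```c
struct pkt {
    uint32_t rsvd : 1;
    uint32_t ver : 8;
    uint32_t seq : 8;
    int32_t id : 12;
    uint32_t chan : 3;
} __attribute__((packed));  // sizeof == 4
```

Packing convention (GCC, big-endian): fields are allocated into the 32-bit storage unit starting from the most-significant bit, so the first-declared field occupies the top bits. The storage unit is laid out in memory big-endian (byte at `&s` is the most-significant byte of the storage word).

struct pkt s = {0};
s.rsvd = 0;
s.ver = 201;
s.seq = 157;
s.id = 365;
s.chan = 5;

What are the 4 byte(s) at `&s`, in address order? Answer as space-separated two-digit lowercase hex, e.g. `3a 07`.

rsvd:1 = 0 → 0x0 << 31 → word 0x00000000
ver:8 = 201 → 0xc9 << 23 → word 0x64800000
seq:8 = 157 → 0x9d << 15 → word 0x64ce8000
id:12 = 365 → 0x16d << 3 → word 0x64ce8b68
chan:3 = 5 → 0x5 << 0 → word 0x64ce8b6d
word = 0x64ce8b6d → big-endian bytes:
  [0]=0x64  [1]=0xce  [2]=0x8b  [3]=0x6d

64 ce 8b 6d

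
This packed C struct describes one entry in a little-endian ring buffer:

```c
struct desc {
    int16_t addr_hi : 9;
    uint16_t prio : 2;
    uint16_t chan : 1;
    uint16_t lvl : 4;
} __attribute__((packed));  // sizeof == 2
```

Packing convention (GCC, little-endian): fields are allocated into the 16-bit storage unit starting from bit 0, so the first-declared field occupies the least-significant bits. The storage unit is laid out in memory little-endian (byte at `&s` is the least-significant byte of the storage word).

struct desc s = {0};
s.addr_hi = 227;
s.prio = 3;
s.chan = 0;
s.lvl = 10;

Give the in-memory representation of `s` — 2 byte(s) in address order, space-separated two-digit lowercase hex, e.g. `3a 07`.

e3 a6

[0+:9] addr_hi=227 & 0x1ff = 0xe3; word=0x00e3
[9+:2] prio=3 & 0x3 = 0x3; word=0x06e3
[11+:1] chan=0 & 0x1 = 0x0; word=0x06e3
[12+:4] lvl=10 & 0xf = 0xa; word=0xa6e3
word = 0xa6e3 → little-endian bytes:
  [0]=0xe3  [1]=0xa6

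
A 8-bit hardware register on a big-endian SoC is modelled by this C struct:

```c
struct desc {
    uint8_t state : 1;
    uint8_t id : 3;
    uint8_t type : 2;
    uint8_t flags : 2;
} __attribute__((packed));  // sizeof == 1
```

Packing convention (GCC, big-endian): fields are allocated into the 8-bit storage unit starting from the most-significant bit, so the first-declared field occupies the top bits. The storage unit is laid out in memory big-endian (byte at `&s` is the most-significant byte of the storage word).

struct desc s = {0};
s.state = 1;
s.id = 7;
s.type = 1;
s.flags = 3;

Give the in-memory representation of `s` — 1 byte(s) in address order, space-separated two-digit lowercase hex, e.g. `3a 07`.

f7

state:1 = 1 → 0x1 << 7 → word 0x80
id:3 = 7 → 0x7 << 4 → word 0xf0
type:2 = 1 → 0x1 << 2 → word 0xf4
flags:2 = 3 → 0x3 << 0 → word 0xf7
word = 0xf7 → big-endian bytes:
  [0]=0xf7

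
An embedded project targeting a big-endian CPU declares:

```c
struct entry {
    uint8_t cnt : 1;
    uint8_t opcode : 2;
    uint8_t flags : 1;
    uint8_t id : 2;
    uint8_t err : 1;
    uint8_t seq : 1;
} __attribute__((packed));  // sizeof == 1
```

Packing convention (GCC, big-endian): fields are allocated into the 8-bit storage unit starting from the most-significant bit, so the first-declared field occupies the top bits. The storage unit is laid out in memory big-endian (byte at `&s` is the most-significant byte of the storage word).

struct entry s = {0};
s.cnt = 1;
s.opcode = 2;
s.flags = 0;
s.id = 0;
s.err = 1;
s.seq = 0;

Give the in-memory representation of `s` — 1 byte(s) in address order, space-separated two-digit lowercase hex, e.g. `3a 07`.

cnt (1b) val=1 bits=0x1 at bit 7: 0x80
opcode (2b) val=2 bits=0x2 at bit 5: 0xc0
flags (1b) val=0 bits=0x0 at bit 4: 0xc0
id (2b) val=0 bits=0x0 at bit 2: 0xc0
err (1b) val=1 bits=0x1 at bit 1: 0xc2
seq (1b) val=0 bits=0x0 at bit 0: 0xc2
word = 0xc2 → big-endian bytes:
  [0]=0xc2

c2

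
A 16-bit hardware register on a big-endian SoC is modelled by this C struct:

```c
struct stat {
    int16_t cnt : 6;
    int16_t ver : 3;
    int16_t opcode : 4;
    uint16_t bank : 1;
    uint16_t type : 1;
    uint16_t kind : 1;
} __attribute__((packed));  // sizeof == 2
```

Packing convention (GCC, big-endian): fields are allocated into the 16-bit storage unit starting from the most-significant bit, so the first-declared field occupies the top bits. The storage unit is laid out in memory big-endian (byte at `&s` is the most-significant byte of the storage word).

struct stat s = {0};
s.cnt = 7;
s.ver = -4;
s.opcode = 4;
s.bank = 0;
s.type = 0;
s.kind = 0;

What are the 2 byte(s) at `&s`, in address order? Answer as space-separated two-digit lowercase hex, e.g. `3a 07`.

1e 20

cnt (6b) val=7 bits=0x7 at bit 10: 0x1c00
ver (3b) val=-4 bits=0x4 at bit 7: 0x1e00
opcode (4b) val=4 bits=0x4 at bit 3: 0x1e20
bank (1b) val=0 bits=0x0 at bit 2: 0x1e20
type (1b) val=0 bits=0x0 at bit 1: 0x1e20
kind (1b) val=0 bits=0x0 at bit 0: 0x1e20
word = 0x1e20 → big-endian bytes:
  [0]=0x1e  [1]=0x20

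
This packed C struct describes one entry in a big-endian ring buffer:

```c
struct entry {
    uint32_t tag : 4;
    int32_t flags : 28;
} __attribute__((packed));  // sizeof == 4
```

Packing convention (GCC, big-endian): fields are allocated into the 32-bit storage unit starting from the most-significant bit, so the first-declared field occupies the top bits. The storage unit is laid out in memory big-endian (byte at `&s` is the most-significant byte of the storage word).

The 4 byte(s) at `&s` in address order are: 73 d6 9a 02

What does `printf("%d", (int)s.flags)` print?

64395778

[0]=0x73 [1]=0xd6 [2]=0x9a [3]=0x02 (big-endian) → word 0x73d69a02
tag [28+:4] = (word>>28) & 0xf = 7
flags [0+:28] = (word>>0) & 0xfffffff = 64395778  ←
flags signed 28b, MSB=0: value = 64395778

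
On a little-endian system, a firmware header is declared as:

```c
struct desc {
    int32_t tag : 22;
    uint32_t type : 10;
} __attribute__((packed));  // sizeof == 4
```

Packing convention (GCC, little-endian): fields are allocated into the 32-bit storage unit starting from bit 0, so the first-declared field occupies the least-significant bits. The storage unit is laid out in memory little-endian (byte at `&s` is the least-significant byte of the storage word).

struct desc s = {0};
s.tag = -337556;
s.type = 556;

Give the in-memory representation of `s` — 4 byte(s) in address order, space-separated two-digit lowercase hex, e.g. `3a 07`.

6c d9 3a 8b

[0+:22] tag=-337556 & 0x3fffff = 0x3ad96c; word=0x003ad96c
[22+:10] type=556 & 0x3ff = 0x22c; word=0x8b3ad96c
word = 0x8b3ad96c → little-endian bytes:
  [0]=0x6c  [1]=0xd9  [2]=0x3a  [3]=0x8b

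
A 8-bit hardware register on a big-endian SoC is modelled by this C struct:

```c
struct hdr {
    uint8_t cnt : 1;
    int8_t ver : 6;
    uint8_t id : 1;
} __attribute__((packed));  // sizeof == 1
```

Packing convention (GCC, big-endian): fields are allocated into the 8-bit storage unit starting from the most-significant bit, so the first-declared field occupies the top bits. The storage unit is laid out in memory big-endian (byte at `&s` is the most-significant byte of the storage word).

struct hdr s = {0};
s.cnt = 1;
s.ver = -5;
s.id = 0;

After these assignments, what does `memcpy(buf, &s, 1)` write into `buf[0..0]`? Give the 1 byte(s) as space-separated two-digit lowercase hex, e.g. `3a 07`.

f6

cnt:1 = 1 → 0x1 << 7 → word 0x80
ver:6 = -5 → 0x3b << 1 → word 0xf6
id:1 = 0 → 0x0 << 0 → word 0xf6
word = 0xf6 → big-endian bytes:
  [0]=0xf6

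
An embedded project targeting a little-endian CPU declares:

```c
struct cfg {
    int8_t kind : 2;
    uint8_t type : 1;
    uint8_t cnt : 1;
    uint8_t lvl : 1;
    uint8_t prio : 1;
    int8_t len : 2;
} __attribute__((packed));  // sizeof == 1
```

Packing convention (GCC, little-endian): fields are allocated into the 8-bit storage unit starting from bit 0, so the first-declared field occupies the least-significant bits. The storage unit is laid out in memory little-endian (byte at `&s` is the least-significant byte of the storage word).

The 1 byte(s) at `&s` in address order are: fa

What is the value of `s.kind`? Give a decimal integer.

-2

[0]=0xfa (little-endian) → word 0xfa
kind:2 @ bit 0 → (0xfa>>0)&0x3 = 0x2  ←
type:1 @ bit 2 → (0xfa>>2)&0x1 = 0x0
cnt:1 @ bit 3 → (0xfa>>3)&0x1 = 0x1
lvl:1 @ bit 4 → (0xfa>>4)&0x1 = 0x1
prio:1 @ bit 5 → (0xfa>>5)&0x1 = 0x1
len:2 @ bit 6 → (0xfa>>6)&0x3 = 0x3
kind signed 2b, MSB=1: 2 - 4 = -2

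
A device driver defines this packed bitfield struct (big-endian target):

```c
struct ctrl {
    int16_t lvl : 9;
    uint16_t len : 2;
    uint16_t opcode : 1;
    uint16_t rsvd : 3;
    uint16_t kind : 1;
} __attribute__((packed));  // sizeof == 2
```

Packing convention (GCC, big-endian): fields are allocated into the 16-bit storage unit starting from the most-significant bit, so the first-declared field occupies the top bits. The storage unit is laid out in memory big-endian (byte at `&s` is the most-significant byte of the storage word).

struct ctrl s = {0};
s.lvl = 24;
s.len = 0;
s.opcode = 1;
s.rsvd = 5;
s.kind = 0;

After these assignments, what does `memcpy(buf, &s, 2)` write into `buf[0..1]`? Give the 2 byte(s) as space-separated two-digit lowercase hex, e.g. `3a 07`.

0c 1a

[7+:9] lvl=24 & 0x1ff = 0x18; word=0x0c00
[5+:2] len=0 & 0x3 = 0x0; word=0x0c00
[4+:1] opcode=1 & 0x1 = 0x1; word=0x0c10
[1+:3] rsvd=5 & 0x7 = 0x5; word=0x0c1a
[0+:1] kind=0 & 0x1 = 0x0; word=0x0c1a
word = 0x0c1a → big-endian bytes:
  [0]=0x0c  [1]=0x1a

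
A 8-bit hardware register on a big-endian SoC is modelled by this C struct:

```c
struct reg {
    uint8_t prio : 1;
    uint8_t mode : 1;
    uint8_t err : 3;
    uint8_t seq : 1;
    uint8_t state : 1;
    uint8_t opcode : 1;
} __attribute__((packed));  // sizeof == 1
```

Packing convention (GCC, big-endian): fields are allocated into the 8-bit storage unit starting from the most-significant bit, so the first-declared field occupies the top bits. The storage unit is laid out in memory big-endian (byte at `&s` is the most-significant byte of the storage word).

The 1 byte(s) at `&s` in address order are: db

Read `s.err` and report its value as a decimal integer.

[0]=0xdb (big-endian) → word 0xdb
prio [7+:1] = (word>>7) & 0x1 = 1
mode [6+:1] = (word>>6) & 0x1 = 1
err [3+:3] = (word>>3) & 0x7 = 3  ←
seq [2+:1] = (word>>2) & 0x1 = 0
state [1+:1] = (word>>1) & 0x1 = 1
opcode [0+:1] = (word>>0) & 0x1 = 1

3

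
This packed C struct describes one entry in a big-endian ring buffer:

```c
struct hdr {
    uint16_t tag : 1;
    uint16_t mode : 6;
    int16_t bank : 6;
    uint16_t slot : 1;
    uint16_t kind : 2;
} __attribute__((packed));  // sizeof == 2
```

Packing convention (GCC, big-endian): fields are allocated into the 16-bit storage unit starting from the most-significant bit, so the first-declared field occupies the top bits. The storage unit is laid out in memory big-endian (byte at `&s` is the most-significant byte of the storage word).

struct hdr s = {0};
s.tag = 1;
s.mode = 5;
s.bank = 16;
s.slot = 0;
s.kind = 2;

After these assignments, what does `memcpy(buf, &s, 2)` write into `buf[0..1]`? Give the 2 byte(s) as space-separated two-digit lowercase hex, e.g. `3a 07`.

8a 82

[15+:1] tag=1 & 0x1 = 0x1; word=0x8000
[9+:6] mode=5 & 0x3f = 0x5; word=0x8a00
[3+:6] bank=16 & 0x3f = 0x10; word=0x8a80
[2+:1] slot=0 & 0x1 = 0x0; word=0x8a80
[0+:2] kind=2 & 0x3 = 0x2; word=0x8a82
word = 0x8a82 → big-endian bytes:
  [0]=0x8a  [1]=0x82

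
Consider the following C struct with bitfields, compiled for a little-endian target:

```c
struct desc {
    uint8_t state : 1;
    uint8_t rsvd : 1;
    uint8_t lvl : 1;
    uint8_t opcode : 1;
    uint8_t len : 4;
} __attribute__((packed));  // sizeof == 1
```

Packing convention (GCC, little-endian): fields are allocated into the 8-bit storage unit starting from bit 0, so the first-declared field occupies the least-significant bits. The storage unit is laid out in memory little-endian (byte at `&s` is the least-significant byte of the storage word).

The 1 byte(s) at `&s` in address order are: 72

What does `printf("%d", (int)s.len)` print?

7

[0]=0x72 (little-endian) → word 0x72
state [0+:1] = (word>>0) & 0x1 = 0
rsvd [1+:1] = (word>>1) & 0x1 = 1
lvl [2+:1] = (word>>2) & 0x1 = 0
opcode [3+:1] = (word>>3) & 0x1 = 0
len [4+:4] = (word>>4) & 0xf = 7  ←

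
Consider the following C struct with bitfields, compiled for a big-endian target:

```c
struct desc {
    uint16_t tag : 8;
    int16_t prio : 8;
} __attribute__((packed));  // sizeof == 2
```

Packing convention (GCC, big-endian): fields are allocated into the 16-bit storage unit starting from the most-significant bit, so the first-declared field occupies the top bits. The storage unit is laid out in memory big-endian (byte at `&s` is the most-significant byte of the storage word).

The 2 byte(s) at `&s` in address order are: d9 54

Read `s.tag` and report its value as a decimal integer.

217

[0]=0xd9 [1]=0x54 (big-endian) → word 0xd954
tag:8 @ bit 8 → (0xd954>>8)&0xff = 0xd9  ←
prio:8 @ bit 0 → (0xd954>>0)&0xff = 0x54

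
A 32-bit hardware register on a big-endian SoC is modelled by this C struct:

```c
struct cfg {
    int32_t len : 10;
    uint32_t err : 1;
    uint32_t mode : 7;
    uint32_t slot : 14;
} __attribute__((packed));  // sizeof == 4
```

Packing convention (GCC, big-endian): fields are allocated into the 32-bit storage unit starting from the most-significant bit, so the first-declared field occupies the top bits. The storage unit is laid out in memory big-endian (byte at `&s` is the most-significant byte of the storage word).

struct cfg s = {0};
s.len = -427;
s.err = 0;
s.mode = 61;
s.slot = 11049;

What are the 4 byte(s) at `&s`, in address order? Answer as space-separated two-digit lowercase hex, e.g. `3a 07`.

len (10b) val=-427 bits=0x255 at bit 22: 0x95400000
err (1b) val=0 bits=0x0 at bit 21: 0x95400000
mode (7b) val=61 bits=0x3d at bit 14: 0x954f4000
slot (14b) val=11049 bits=0x2b29 at bit 0: 0x954f6b29
word = 0x954f6b29 → big-endian bytes:
  [0]=0x95  [1]=0x4f  [2]=0x6b  [3]=0x29

95 4f 6b 29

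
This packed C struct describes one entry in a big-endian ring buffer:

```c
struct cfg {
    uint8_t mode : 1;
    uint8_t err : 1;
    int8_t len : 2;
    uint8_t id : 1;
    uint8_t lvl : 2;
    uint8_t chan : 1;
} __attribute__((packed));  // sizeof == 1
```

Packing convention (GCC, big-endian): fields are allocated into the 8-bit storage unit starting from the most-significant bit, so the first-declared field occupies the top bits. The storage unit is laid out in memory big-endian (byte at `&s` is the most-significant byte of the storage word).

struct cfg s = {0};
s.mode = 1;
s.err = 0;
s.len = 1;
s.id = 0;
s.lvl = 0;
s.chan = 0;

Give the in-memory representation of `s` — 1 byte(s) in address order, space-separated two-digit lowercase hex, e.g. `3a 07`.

90

mode (1b) val=1 bits=0x1 at bit 7: 0x80
err (1b) val=0 bits=0x0 at bit 6: 0x80
len (2b) val=1 bits=0x1 at bit 4: 0x90
id (1b) val=0 bits=0x0 at bit 3: 0x90
lvl (2b) val=0 bits=0x0 at bit 1: 0x90
chan (1b) val=0 bits=0x0 at bit 0: 0x90
word = 0x90 → big-endian bytes:
  [0]=0x90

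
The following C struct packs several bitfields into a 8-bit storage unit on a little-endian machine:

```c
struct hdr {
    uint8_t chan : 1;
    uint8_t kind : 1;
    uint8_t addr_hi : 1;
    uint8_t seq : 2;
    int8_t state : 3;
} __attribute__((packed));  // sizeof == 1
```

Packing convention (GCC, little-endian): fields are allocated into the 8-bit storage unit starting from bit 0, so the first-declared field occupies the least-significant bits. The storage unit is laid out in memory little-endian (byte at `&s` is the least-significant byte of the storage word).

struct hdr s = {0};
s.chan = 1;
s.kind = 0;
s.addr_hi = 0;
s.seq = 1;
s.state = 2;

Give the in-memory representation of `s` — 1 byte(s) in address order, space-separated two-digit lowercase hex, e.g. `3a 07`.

[0+:1] chan=1 & 0x1 = 0x1; word=0x01
[1+:1] kind=0 & 0x1 = 0x0; word=0x01
[2+:1] addr_hi=0 & 0x1 = 0x0; word=0x01
[3+:2] seq=1 & 0x3 = 0x1; word=0x09
[5+:3] state=2 & 0x7 = 0x2; word=0x49
word = 0x49 → little-endian bytes:
  [0]=0x49

49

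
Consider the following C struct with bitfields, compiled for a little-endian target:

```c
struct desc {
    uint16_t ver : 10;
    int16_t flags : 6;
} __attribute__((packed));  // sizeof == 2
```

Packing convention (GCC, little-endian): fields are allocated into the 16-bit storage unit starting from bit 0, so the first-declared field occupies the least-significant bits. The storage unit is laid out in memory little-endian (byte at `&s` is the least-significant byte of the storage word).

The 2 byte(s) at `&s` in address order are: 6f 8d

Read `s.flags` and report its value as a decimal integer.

[0]=0x6f [1]=0x8d (little-endian) → word 0x8d6f
ver [0+:10] = (word>>0) & 0x3ff = 367
flags [10+:6] = (word>>10) & 0x3f = 35  ←
flags signed 6b, MSB=1: 35 - 64 = -29

-29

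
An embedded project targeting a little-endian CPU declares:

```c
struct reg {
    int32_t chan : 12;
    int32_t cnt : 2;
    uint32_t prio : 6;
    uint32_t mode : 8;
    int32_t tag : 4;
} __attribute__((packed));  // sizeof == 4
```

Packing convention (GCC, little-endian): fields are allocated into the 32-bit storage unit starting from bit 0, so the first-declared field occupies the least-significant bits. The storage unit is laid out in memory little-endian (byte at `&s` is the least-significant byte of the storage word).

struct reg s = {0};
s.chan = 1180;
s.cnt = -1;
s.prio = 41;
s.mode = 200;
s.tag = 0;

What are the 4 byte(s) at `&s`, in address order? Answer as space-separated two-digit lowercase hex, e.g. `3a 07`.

9c 74 8a 0c

chan:12 = 1180 → 0x49c << 0 → word 0x0000049c
cnt:2 = -1 → 0x3 << 12 → word 0x0000349c
prio:6 = 41 → 0x29 << 14 → word 0x000a749c
mode:8 = 200 → 0xc8 << 20 → word 0x0c8a749c
tag:4 = 0 → 0x0 << 28 → word 0x0c8a749c
word = 0x0c8a749c → little-endian bytes:
  [0]=0x9c  [1]=0x74  [2]=0x8a  [3]=0x0c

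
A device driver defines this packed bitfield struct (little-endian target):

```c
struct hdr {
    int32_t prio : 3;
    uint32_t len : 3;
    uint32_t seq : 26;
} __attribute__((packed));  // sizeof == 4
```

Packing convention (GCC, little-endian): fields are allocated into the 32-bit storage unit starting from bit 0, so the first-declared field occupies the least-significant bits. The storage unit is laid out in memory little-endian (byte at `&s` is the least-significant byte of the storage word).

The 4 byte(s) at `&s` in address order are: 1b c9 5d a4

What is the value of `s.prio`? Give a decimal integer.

[0]=0x1b [1]=0xc9 [2]=0x5d [3]=0xa4 (little-endian) → word 0xa45dc91b
prio [0+:3] = (word>>0) & 0x7 = 3  ←
len [3+:3] = (word>>3) & 0x7 = 3
seq [6+:26] = (word>>6) & 0x3ffffff = 43087652
prio signed 3b, MSB=0: value = 3

3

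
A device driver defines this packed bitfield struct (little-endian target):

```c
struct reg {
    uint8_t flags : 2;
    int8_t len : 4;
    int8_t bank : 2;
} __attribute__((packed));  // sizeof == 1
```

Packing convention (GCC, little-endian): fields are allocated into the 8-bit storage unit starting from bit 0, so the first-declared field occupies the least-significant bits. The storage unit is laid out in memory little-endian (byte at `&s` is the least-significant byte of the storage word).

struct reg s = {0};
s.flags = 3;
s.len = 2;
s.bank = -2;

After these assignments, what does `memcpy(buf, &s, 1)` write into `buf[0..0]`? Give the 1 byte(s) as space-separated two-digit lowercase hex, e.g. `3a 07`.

[0+:2] flags=3 & 0x3 = 0x3; word=0x03
[2+:4] len=2 & 0xf = 0x2; word=0x0b
[6+:2] bank=-2 & 0x3 = 0x2; word=0x8b
word = 0x8b → little-endian bytes:
  [0]=0x8b

8b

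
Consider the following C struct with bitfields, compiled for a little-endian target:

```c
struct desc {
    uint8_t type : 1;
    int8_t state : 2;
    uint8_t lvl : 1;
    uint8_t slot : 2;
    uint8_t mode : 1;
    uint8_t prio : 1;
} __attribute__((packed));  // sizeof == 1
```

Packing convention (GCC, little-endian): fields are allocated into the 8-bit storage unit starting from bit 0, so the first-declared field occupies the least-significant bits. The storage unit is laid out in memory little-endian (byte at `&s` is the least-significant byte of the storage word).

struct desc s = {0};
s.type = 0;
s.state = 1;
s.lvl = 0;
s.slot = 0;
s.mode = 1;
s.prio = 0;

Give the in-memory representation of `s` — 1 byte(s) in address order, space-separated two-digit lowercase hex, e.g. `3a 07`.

type (1b) val=0 bits=0x0 at bit 0: 0x00
state (2b) val=1 bits=0x1 at bit 1: 0x02
lvl (1b) val=0 bits=0x0 at bit 3: 0x02
slot (2b) val=0 bits=0x0 at bit 4: 0x02
mode (1b) val=1 bits=0x1 at bit 6: 0x42
prio (1b) val=0 bits=0x0 at bit 7: 0x42
word = 0x42 → little-endian bytes:
  [0]=0x42

42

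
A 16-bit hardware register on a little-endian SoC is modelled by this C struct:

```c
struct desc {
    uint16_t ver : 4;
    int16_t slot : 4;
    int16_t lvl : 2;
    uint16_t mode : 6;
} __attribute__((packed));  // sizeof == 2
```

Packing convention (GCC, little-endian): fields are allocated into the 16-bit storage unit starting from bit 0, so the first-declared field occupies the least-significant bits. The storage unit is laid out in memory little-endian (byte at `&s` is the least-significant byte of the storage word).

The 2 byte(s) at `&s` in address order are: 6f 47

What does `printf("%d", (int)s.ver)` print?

[0]=0x6f [1]=0x47 (little-endian) → word 0x476f
ver [0+:4] = (word>>0) & 0xf = 15  ←
slot [4+:4] = (word>>4) & 0xf = 6
lvl [8+:2] = (word>>8) & 0x3 = 3
mode [10+:6] = (word>>10) & 0x3f = 17

15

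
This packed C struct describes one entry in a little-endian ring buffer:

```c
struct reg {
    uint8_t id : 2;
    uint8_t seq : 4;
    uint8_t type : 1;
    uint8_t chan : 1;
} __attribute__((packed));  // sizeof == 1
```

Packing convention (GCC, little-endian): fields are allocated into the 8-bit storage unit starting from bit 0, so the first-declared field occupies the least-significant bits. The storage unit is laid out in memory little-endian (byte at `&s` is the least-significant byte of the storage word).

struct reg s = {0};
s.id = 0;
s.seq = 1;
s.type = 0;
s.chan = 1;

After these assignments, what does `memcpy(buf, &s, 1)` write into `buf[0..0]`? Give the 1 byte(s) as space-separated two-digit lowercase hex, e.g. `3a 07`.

id (2b) val=0 bits=0x0 at bit 0: 0x00
seq (4b) val=1 bits=0x1 at bit 2: 0x04
type (1b) val=0 bits=0x0 at bit 6: 0x04
chan (1b) val=1 bits=0x1 at bit 7: 0x84
word = 0x84 → little-endian bytes:
  [0]=0x84

84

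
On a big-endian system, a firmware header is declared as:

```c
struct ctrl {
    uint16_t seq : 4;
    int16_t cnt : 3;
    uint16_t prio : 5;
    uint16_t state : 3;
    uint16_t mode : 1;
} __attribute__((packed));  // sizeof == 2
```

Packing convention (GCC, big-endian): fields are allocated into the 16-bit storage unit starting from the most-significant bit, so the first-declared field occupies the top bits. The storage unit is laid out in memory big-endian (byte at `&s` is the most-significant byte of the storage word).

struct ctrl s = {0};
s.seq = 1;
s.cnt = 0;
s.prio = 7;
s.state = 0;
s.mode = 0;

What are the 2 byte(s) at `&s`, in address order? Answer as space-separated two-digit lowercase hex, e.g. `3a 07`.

[12+:4] seq=1 & 0xf = 0x1; word=0x1000
[9+:3] cnt=0 & 0x7 = 0x0; word=0x1000
[4+:5] prio=7 & 0x1f = 0x7; word=0x1070
[1+:3] state=0 & 0x7 = 0x0; word=0x1070
[0+:1] mode=0 & 0x1 = 0x0; word=0x1070
word = 0x1070 → big-endian bytes:
  [0]=0x10  [1]=0x70

10 70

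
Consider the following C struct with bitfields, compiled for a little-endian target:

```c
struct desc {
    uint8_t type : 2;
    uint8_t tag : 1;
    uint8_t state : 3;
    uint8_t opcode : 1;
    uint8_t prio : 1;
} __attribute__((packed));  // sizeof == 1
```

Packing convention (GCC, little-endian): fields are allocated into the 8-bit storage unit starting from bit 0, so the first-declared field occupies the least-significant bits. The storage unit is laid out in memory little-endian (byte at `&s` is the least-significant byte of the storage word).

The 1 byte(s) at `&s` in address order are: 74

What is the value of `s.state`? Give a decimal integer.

[0]=0x74 (little-endian) → word 0x74
type:2 @ bit 0 → (0x74>>0)&0x3 = 0x0
tag:1 @ bit 2 → (0x74>>2)&0x1 = 0x1
state:3 @ bit 3 → (0x74>>3)&0x7 = 0x6  ←
opcode:1 @ bit 6 → (0x74>>6)&0x1 = 0x1
prio:1 @ bit 7 → (0x74>>7)&0x1 = 0x0

6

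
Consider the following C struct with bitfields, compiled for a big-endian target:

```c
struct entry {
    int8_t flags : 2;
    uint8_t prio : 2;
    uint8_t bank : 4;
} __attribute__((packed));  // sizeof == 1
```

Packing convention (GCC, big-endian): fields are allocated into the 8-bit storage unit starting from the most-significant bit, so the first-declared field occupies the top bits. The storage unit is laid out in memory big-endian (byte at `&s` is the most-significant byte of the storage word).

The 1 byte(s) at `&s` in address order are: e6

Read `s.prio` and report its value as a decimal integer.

[0]=0xe6 (big-endian) → word 0xe6
flags [6+:2] = (word>>6) & 0x3 = 3
prio [4+:2] = (word>>4) & 0x3 = 2  ←
bank [0+:4] = (word>>0) & 0xf = 6

2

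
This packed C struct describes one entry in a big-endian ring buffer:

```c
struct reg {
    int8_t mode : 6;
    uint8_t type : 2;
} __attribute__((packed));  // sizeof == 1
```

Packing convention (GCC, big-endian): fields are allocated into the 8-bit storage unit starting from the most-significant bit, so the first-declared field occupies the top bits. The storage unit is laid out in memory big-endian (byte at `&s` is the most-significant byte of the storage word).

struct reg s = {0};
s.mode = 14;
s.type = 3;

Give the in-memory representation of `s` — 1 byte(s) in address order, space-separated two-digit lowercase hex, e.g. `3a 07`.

mode (6b) val=14 bits=0xe at bit 2: 0x38
type (2b) val=3 bits=0x3 at bit 0: 0x3b
word = 0x3b → big-endian bytes:
  [0]=0x3b

3b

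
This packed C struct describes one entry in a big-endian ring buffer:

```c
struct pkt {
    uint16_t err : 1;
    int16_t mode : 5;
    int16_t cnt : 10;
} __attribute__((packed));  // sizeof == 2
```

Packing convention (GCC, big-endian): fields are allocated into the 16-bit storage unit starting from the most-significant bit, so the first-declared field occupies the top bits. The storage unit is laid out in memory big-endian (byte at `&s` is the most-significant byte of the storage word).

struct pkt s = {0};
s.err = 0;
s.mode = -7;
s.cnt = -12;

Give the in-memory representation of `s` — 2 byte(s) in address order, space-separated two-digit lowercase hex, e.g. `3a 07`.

err (1b) val=0 bits=0x0 at bit 15: 0x0000
mode (5b) val=-7 bits=0x19 at bit 10: 0x6400
cnt (10b) val=-12 bits=0x3f4 at bit 0: 0x67f4
word = 0x67f4 → big-endian bytes:
  [0]=0x67  [1]=0xf4

67 f4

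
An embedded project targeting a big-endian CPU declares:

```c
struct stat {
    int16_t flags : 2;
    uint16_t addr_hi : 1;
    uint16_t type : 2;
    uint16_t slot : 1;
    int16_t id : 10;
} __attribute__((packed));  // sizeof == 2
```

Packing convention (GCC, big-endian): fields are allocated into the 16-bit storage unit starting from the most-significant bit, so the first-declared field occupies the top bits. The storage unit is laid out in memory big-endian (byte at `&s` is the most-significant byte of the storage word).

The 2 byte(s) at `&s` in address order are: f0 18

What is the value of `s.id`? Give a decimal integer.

[0]=0xf0 [1]=0x18 (big-endian) → word 0xf018
flags [14+:2] = (word>>14) & 0x3 = 3
addr_hi [13+:1] = (word>>13) & 0x1 = 1
type [11+:2] = (word>>11) & 0x3 = 2
slot [10+:1] = (word>>10) & 0x1 = 0
id [0+:10] = (word>>0) & 0x3ff = 24  ←
id signed 10b, MSB=0: value = 24

24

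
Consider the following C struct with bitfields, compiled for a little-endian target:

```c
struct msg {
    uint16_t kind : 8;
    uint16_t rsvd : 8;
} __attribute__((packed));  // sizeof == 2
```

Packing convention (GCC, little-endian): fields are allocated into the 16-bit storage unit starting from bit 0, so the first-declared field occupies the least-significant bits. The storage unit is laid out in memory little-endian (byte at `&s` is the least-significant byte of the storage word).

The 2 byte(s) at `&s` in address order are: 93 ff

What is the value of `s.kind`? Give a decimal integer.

147

[0]=0x93 [1]=0xff (little-endian) → word 0xff93
kind [0+:8] = (word>>0) & 0xff = 147  ←
rsvd [8+:8] = (word>>8) & 0xff = 255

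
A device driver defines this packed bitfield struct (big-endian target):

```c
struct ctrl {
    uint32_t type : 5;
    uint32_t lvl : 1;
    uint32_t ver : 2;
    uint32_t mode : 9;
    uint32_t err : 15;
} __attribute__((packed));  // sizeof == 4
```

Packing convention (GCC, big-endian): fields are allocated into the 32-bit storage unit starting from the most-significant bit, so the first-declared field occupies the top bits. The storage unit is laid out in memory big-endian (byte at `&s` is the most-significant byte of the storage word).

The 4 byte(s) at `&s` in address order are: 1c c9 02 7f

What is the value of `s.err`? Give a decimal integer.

639

[0]=0x1c [1]=0xc9 [2]=0x02 [3]=0x7f (big-endian) → word 0x1cc9027f
type:5 @ bit 27 → (0x1cc9027f>>27)&0x1f = 0x3
lvl:1 @ bit 26 → (0x1cc9027f>>26)&0x1 = 0x1
ver:2 @ bit 24 → (0x1cc9027f>>24)&0x3 = 0x0
mode:9 @ bit 15 → (0x1cc9027f>>15)&0x1ff = 0x192
err:15 @ bit 0 → (0x1cc9027f>>0)&0x7fff = 0x27f  ←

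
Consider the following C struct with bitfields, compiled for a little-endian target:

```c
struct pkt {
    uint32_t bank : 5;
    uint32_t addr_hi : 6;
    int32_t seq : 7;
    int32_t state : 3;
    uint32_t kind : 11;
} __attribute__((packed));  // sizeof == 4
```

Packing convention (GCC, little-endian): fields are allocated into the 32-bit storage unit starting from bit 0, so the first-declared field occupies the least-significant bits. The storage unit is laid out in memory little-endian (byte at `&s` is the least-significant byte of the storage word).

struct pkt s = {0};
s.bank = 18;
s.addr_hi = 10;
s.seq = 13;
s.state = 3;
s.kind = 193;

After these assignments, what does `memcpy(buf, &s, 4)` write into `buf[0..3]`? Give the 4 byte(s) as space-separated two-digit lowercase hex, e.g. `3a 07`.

52 69 2c 18

[0+:5] bank=18 & 0x1f = 0x12; word=0x00000012
[5+:6] addr_hi=10 & 0x3f = 0xa; word=0x00000152
[11+:7] seq=13 & 0x7f = 0xd; word=0x00006952
[18+:3] state=3 & 0x7 = 0x3; word=0x000c6952
[21+:11] kind=193 & 0x7ff = 0xc1; word=0x182c6952
word = 0x182c6952 → little-endian bytes:
  [0]=0x52  [1]=0x69  [2]=0x2c  [3]=0x18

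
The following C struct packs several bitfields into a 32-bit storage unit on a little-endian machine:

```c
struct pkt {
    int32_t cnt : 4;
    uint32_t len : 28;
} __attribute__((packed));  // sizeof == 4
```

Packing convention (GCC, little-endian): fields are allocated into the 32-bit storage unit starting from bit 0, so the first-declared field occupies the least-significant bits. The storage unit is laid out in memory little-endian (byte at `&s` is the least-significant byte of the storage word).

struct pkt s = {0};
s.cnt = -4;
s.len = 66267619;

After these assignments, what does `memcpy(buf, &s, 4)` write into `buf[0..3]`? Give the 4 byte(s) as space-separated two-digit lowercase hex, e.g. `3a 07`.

[0+:4] cnt=-4 & 0xf = 0xc; word=0x0000000c
[4+:28] len=66267619 & 0xfffffff = 0x3f329e3; word=0x3f329e3c
word = 0x3f329e3c → little-endian bytes:
  [0]=0x3c  [1]=0x9e  [2]=0x32  [3]=0x3f

3c 9e 32 3f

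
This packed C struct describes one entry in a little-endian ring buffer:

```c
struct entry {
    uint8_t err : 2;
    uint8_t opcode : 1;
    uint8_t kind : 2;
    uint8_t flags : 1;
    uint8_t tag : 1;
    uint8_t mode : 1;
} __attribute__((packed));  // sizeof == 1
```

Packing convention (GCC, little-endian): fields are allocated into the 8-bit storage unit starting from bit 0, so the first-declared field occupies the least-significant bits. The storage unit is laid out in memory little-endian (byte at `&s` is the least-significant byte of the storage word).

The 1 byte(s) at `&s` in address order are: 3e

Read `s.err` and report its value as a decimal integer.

2

[0]=0x3e (little-endian) → word 0x3e
err:2 @ bit 0 → (0x3e>>0)&0x3 = 0x2  ←
opcode:1 @ bit 2 → (0x3e>>2)&0x1 = 0x1
kind:2 @ bit 3 → (0x3e>>3)&0x3 = 0x3
flags:1 @ bit 5 → (0x3e>>5)&0x1 = 0x1
tag:1 @ bit 6 → (0x3e>>6)&0x1 = 0x0
mode:1 @ bit 7 → (0x3e>>7)&0x1 = 0x0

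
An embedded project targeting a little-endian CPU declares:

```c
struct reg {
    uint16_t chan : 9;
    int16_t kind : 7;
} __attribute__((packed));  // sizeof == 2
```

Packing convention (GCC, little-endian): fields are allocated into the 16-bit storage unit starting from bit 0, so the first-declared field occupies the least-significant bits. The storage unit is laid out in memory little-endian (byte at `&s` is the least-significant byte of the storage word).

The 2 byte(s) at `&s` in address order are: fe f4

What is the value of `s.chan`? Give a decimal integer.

254

[0]=0xfe [1]=0xf4 (little-endian) → word 0xf4fe
chan:9 @ bit 0 → (0xf4fe>>0)&0x1ff = 0xfe  ←
kind:7 @ bit 9 → (0xf4fe>>9)&0x7f = 0x7a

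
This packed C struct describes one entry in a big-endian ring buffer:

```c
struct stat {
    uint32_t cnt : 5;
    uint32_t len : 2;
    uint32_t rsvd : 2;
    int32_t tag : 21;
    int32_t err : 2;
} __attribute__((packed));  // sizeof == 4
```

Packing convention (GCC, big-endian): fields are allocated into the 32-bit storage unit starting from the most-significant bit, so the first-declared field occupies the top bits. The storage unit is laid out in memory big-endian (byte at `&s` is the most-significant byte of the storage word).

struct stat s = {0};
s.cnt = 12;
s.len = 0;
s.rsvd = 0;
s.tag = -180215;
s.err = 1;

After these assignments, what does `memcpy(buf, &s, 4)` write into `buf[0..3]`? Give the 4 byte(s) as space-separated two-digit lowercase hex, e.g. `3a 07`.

[27+:5] cnt=12 & 0x1f = 0xc; word=0x60000000
[25+:2] len=0 & 0x3 = 0x0; word=0x60000000
[23+:2] rsvd=0 & 0x3 = 0x0; word=0x60000000
[2+:21] tag=-180215 & 0x1fffff = 0x1d4009; word=0x60750024
[0+:2] err=1 & 0x3 = 0x1; word=0x60750025
word = 0x60750025 → big-endian bytes:
  [0]=0x60  [1]=0x75  [2]=0x00  [3]=0x25

60 75 00 25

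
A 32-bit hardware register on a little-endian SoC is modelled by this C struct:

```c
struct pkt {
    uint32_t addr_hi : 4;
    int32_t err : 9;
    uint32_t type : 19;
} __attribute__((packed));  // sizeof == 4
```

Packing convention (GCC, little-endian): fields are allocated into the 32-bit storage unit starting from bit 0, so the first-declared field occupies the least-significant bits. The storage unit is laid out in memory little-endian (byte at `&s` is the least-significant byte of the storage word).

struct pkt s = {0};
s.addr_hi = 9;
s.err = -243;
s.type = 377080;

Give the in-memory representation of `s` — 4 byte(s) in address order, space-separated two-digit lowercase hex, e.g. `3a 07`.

addr_hi:4 = 9 → 0x9 << 0 → word 0x00000009
err:9 = -243 → 0x10d << 4 → word 0x000010d9
type:19 = 377080 → 0x5c0f8 << 13 → word 0xb81f10d9
word = 0xb81f10d9 → little-endian bytes:
  [0]=0xd9  [1]=0x10  [2]=0x1f  [3]=0xb8

d9 10 1f b8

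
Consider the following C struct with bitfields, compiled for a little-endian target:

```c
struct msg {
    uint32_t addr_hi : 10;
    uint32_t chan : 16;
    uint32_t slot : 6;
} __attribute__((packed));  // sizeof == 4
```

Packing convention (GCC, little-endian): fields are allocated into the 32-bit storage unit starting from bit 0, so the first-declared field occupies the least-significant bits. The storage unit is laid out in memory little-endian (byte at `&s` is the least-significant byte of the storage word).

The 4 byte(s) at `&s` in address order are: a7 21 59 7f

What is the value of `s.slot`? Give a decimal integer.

31

[0]=0xa7 [1]=0x21 [2]=0x59 [3]=0x7f (little-endian) → word 0x7f5921a7
addr_hi [0+:10] = (word>>0) & 0x3ff = 423
chan [10+:16] = (word>>10) & 0xffff = 54856
slot [26+:6] = (word>>26) & 0x3f = 31  ←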